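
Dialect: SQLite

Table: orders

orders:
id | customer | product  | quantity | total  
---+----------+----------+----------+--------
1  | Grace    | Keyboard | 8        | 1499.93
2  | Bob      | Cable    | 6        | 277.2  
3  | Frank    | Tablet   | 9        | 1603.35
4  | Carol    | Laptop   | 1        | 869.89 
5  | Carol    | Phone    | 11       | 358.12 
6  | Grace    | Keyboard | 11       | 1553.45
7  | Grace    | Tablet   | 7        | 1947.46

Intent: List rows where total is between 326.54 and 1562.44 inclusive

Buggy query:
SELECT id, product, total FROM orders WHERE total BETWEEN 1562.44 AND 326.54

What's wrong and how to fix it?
Bug: BETWEEN expects the lower bound first; with 1562.44 AND 326.54 the range is empty

Fix: Write BETWEEN 326.54 AND 1562.44

Corrected query:
SELECT id, product, total FROM orders WHERE total BETWEEN 326.54 AND 1562.44

Result:
id | product  | total  
---+----------+--------
1  | Keyboard | 1499.93
4  | Laptop   | 869.89 
5  | Phone    | 358.12 
6  | Keyboard | 1553.45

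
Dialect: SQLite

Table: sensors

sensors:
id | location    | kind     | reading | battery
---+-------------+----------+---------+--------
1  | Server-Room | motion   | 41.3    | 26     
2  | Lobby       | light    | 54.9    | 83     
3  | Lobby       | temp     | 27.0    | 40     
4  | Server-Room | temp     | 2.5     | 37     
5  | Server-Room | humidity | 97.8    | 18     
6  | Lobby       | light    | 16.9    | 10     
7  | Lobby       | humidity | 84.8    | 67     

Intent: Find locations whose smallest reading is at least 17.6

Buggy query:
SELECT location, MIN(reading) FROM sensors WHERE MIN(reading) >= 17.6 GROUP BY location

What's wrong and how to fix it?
Bug: Aggregates like MIN are computed per group after WHERE runs

Fix: Use HAVING for the per-group MIN condition

Corrected query:
SELECT location, MIN(reading) FROM sensors GROUP BY location HAVING MIN(reading) >= 17.6

Result:
(no rows)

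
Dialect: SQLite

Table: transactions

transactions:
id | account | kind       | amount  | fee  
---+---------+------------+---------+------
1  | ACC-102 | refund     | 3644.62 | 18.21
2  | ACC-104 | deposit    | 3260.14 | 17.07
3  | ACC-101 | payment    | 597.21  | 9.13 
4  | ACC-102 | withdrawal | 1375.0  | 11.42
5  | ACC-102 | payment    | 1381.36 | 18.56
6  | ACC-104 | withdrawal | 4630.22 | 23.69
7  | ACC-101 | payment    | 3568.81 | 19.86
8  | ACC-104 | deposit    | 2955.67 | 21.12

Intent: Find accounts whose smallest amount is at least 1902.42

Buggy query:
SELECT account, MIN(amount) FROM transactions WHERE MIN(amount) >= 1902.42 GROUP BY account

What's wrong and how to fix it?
Bug: MIN() in WHERE is a misuse of aggregate

Fix: Replace WHERE with HAVING after the GROUP BY

Corrected query:
SELECT account, MIN(amount) FROM transactions GROUP BY account HAVING MIN(amount) >= 1902.42

Result:
account | MIN(amount)
--------+------------
ACC-104 | 2955.67    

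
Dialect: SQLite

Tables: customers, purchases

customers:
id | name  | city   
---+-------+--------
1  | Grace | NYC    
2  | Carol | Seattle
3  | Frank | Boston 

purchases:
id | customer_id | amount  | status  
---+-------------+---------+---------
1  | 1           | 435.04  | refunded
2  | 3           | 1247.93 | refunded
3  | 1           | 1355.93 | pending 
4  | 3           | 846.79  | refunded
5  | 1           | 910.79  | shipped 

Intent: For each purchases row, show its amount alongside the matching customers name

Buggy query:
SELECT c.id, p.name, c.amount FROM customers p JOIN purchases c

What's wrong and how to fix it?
Bug: JOIN with no ON clause produces a cartesian product; every purchases row pairs with every customers row

Fix: Specify the join condition linking the foreign key to the parent id

Corrected query:
SELECT c.id, p.name, c.amount FROM customers p JOIN purchases c ON c.customer_id = p.id

Result:
id | name  | amount 
---+-------+--------
1  | Grace | 435.04 
2  | Frank | 1247.93
3  | Grace | 1355.93
4  | Frank | 846.79 
5  | Grace | 910.79 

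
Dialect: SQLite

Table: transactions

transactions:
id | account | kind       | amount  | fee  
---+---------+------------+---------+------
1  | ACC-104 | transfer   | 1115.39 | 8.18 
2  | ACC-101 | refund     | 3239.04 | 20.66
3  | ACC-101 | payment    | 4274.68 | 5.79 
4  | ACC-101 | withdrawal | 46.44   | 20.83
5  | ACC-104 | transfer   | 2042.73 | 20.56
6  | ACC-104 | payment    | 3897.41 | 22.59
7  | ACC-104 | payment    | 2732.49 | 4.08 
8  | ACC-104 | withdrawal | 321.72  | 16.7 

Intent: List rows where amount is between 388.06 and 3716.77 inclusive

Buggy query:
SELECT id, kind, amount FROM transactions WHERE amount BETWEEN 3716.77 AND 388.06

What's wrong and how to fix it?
Bug: BETWEEN expects the lower bound first; with 3716.77 AND 388.06 the range is empty

Fix: Swap the bounds so the smaller value comes first

Corrected query:
SELECT id, kind, amount FROM transactions WHERE amount BETWEEN 388.06 AND 3716.77

Result:
id | kind     | amount 
---+----------+--------
1  | transfer | 1115.39
2  | refund   | 3239.04
5  | transfer | 2042.73
7  | payment  | 2732.49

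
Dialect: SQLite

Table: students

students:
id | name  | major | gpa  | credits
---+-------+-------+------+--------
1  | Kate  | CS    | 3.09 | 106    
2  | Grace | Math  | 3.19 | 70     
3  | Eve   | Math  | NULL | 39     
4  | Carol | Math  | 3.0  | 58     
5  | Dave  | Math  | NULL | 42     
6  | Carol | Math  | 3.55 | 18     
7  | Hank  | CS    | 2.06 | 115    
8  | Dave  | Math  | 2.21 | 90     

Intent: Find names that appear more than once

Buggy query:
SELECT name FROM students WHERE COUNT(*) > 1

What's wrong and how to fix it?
Bug: WHERE can't reference COUNT(*); aggregates are computed after WHERE

Fix: Group first, then use HAVING for the count condition

Corrected query:
SELECT name FROM students GROUP BY name HAVING COUNT(*) > 1

Result:
name 
-----
Carol
Dave 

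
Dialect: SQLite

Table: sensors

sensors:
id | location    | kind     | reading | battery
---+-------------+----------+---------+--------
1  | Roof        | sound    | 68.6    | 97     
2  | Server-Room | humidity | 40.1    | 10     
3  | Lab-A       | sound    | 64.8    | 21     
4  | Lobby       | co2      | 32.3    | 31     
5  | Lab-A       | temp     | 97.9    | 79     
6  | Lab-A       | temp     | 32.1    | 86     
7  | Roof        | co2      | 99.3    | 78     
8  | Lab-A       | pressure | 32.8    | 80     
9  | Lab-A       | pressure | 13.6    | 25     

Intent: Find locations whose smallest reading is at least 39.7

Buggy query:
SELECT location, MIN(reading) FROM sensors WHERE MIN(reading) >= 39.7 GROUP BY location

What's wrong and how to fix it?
Bug: Aggregates like MIN are computed per group after WHERE runs

Fix: Replace WHERE with HAVING after the GROUP BY

Corrected query:
SELECT location, MIN(reading) FROM sensors GROUP BY location HAVING MIN(reading) >= 39.7

Result:
location    | MIN(reading)
------------+-------------
Roof        | 68.6        
Server-Room | 40.1        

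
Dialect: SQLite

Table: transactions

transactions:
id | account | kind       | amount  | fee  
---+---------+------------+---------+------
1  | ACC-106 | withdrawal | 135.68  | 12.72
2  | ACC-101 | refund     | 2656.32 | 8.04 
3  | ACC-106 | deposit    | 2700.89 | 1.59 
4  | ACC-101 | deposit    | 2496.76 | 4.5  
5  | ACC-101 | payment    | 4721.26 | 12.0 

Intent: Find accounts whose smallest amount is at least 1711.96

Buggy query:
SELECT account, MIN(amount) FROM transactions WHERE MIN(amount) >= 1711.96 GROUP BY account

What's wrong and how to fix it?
Bug: MIN() in WHERE is a misuse of aggregate

Fix: Replace WHERE with HAVING after the GROUP BY

Corrected query:
SELECT account, MIN(amount) FROM transactions GROUP BY account HAVING MIN(amount) >= 1711.96

Result:
account | MIN(amount)
--------+------------
ACC-101 | 2496.76    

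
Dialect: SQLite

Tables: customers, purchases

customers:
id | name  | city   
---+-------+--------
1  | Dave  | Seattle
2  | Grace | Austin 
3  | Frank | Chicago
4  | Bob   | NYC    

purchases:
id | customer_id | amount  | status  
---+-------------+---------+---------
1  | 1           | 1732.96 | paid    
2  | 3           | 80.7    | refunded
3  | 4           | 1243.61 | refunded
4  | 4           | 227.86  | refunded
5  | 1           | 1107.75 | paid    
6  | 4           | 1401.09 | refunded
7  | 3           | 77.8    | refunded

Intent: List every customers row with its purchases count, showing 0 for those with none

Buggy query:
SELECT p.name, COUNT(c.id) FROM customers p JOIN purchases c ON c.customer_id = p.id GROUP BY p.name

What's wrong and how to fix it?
Bug: An inner join excludes parents with zero children

Fix: Use LEFT JOIN so parents without children still appear (COUNT(c.id) gives 0)

Corrected query:
SELECT p.name, COUNT(c.id) FROM customers p LEFT JOIN purchases c ON c.customer_id = p.id GROUP BY p.name

Result:
name  | COUNT(c.id)
------+------------
Bob   | 3          
Dave  | 2          
Frank | 2          
Grace | 0          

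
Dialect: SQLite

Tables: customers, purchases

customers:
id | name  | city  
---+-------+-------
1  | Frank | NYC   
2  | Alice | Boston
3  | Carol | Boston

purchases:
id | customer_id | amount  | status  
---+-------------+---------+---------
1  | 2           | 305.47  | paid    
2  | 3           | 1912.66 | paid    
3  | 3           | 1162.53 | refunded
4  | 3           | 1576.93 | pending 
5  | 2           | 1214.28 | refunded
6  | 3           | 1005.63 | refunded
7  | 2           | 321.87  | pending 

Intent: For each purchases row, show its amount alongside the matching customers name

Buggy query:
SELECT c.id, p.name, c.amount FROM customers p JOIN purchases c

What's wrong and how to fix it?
Bug: Missing join condition: each purchases row is matched to all customers rows instead of just its own

Fix: Add ON c.customer_id = p.id to the JOIN

Corrected query:
SELECT c.id, p.name, c.amount FROM customers p JOIN purchases c ON c.customer_id = p.id

Result:
id | name  | amount 
---+-------+--------
1  | Alice | 305.47 
2  | Carol | 1912.66
3  | Carol | 1162.53
4  | Carol | 1576.93
5  | Alice | 1214.28
6  | Carol | 1005.63
7  | Alice | 321.87 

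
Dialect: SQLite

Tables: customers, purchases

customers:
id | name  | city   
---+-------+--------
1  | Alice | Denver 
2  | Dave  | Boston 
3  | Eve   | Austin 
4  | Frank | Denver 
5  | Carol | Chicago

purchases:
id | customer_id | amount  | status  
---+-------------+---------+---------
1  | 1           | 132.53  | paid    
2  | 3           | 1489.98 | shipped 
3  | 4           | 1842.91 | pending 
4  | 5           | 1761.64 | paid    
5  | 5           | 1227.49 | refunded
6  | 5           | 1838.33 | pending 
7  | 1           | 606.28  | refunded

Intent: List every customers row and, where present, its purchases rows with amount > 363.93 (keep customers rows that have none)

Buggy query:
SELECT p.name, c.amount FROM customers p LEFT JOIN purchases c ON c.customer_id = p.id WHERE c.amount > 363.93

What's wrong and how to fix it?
Bug: A WHERE condition on the right-hand table after LEFT JOIN drops unmatched parents

Fix: Move the right-table condition into the ON clause so unmatched parents are kept

Corrected query:
SELECT p.name, c.amount FROM customers p LEFT JOIN purchases c ON c.customer_id = p.id AND c.amount > 363.93

Result:
name  | amount 
------+--------
Alice | 606.28 
Dave  | NULL   
Eve   | 1489.98
Frank | 1842.91
Carol | 1227.49
Carol | 1761.64
Carol | 1838.33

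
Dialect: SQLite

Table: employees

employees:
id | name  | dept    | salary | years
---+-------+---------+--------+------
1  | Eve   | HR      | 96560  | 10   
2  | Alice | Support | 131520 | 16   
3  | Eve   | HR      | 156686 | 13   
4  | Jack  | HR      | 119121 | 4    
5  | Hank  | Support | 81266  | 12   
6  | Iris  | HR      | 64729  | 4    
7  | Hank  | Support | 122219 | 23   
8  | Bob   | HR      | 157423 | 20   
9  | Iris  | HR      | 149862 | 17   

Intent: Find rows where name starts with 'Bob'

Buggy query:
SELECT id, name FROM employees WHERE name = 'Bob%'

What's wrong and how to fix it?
Bug: Wildcards only work with LIKE; '=' treats '%' as a literal character

Fix: Replace '=' with LIKE so 'Bob%' is treated as a pattern

Corrected query:
SELECT id, name FROM employees WHERE name LIKE 'Bob%'

Result:
id | name
---+-----
8  | Bob 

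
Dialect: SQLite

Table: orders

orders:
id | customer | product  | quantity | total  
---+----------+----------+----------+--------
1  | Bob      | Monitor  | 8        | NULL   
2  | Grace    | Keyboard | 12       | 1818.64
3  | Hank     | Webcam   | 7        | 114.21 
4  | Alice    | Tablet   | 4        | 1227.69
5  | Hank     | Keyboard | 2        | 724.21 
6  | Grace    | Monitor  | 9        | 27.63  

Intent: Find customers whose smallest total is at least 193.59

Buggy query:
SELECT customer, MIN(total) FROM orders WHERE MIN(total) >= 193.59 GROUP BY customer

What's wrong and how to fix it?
Bug: MIN() in WHERE is a misuse of aggregate

Fix: Replace WHERE with HAVING after the GROUP BY

Corrected query:
SELECT customer, MIN(total) FROM orders GROUP BY customer HAVING MIN(total) >= 193.59

Result:
customer | MIN(total)
---------+-----------
Alice    | 1227.69   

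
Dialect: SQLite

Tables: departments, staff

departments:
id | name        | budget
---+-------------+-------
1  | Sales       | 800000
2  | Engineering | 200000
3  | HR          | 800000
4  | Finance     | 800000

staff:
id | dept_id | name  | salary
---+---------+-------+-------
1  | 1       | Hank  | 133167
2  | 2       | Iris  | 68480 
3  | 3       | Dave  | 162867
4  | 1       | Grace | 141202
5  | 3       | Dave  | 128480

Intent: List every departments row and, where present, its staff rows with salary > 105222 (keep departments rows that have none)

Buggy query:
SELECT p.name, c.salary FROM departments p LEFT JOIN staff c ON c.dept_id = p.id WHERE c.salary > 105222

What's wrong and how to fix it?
Bug: Filtering c.salary in WHERE discards the NULL rows produced by LEFT JOIN, turning it into an inner join

Fix: Put 'c.salary > 105222' in the JOIN's ON clause instead of WHERE

Corrected query:
SELECT p.name, c.salary FROM departments p LEFT JOIN staff c ON c.dept_id = p.id AND c.salary > 105222

Result:
name        | salary
------------+-------
Sales       | 133167
Sales       | 141202
Engineering | NULL  
HR          | 128480
HR          | 162867
Finance     | NULL  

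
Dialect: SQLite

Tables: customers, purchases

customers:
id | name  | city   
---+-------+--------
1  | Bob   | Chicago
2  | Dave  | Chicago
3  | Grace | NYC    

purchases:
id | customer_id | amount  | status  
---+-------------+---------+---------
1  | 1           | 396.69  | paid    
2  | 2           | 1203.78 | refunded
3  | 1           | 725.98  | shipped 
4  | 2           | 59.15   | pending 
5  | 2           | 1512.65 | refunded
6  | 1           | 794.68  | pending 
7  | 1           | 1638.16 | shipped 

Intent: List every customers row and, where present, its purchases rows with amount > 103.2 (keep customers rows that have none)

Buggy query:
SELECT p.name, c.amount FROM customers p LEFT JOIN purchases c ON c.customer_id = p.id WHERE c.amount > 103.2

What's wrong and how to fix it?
Bug: Filtering c.amount in WHERE discards the NULL rows produced by LEFT JOIN, turning it into an inner join

Fix: Move the right-table condition into the ON clause so unmatched parents are kept

Corrected query:
SELECT p.name, c.amount FROM customers p LEFT JOIN purchases c ON c.customer_id = p.id AND c.amount > 103.2

Result:
name  | amount 
------+--------
Bob   | 396.69 
Bob   | 725.98 
Bob   | 794.68 
Bob   | 1638.16
Dave  | 1203.78
Dave  | 1512.65
Grace | NULL   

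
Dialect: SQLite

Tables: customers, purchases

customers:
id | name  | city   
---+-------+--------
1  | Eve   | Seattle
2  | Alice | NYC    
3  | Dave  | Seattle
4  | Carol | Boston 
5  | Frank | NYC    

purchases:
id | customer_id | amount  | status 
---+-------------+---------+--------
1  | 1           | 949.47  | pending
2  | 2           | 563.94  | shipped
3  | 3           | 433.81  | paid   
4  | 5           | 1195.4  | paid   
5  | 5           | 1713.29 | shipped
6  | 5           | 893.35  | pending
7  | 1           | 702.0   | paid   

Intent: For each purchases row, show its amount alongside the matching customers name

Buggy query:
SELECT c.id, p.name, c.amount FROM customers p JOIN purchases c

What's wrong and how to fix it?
Bug: JOIN with no ON clause produces a cartesian product; every purchases row pairs with every customers row

Fix: Add ON c.customer_id = p.id to the JOIN

Corrected query:
SELECT c.id, p.name, c.amount FROM customers p JOIN purchases c ON c.customer_id = p.id

Result:
id | name  | amount 
---+-------+--------
1  | Eve   | 949.47 
2  | Alice | 563.94 
3  | Dave  | 433.81 
4  | Frank | 1195.4 
5  | Frank | 1713.29
6  | Frank | 893.35 
7  | Eve   | 702    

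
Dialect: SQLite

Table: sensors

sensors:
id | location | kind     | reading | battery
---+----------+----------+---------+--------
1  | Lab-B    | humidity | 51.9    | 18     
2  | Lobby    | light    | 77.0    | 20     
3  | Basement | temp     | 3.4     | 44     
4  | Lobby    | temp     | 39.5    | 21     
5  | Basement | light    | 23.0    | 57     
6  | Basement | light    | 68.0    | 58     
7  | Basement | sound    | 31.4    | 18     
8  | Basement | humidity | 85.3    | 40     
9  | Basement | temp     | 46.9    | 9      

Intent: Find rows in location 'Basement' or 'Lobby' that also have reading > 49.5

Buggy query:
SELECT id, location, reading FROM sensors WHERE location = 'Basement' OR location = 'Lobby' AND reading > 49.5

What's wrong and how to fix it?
Bug: AND binds tighter than OR, so this parses as location = 'Basement' OR (location = 'Lobby' AND reading > 49.5)

Fix: Group the OR with parentheses (or use IN), then AND the threshold

Corrected query:
SELECT id, location, reading FROM sensors WHERE (location = 'Basement' OR location = 'Lobby') AND reading > 49.5

Result:
id | location | reading
---+----------+--------
2  | Lobby    | 77     
6  | Basement | 68     
8  | Basement | 85.3   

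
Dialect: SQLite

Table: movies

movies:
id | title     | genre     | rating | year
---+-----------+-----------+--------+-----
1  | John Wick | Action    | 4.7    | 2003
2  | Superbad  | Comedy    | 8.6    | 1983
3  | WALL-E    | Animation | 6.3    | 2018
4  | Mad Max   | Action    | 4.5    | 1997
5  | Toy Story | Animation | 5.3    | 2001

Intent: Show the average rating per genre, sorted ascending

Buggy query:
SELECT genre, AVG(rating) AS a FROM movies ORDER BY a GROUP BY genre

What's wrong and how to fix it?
Bug: GROUP BY must precede ORDER BY

Fix: Reorder: SELECT … FROM … GROUP BY … ORDER BY …

Corrected query:
SELECT genre, AVG(rating) AS a FROM movies GROUP BY genre ORDER BY a

Result:
genre     | a  
----------+----
Action    | 4.6
Animation | 5.8
Comedy    | 8.6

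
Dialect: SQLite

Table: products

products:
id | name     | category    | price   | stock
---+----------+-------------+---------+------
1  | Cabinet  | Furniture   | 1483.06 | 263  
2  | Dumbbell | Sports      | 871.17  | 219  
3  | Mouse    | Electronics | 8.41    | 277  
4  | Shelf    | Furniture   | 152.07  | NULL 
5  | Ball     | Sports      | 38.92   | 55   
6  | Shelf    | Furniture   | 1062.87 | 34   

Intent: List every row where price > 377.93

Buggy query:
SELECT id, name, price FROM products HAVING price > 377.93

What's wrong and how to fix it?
Bug: HAVING filters the output of aggregation, but this query has no GROUP BY and no aggregate functions, so SQLite rejects it (HAVING clause on a non-aggregate query); the condition here is per row

Fix: Use WHERE for row-level filtering

Corrected query:
SELECT id, name, price FROM products WHERE price > 377.93

Result:
id | name     | price  
---+----------+--------
1  | Cabinet  | 1483.06
2  | Dumbbell | 871.17 
6  | Shelf    | 1062.87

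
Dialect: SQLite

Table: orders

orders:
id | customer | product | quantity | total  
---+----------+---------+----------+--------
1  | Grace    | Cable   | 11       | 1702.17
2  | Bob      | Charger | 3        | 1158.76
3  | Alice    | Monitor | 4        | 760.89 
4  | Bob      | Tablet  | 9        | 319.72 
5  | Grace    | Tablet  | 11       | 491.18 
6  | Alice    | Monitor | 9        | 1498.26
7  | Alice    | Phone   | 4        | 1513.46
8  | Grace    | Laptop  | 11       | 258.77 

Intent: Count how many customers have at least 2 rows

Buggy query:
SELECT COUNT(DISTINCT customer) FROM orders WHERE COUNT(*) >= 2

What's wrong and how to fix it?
Bug: COUNT(*) cannot appear in WHERE; the per-group count doesn't exist yet

Fix: Use a subquery that GROUPs and filters with HAVING, then count its rows

Corrected query:
SELECT COUNT(*) FROM (SELECT customer FROM orders GROUP BY customer HAVING COUNT(*) >= 2)

Result:
COUNT(*)
--------
3       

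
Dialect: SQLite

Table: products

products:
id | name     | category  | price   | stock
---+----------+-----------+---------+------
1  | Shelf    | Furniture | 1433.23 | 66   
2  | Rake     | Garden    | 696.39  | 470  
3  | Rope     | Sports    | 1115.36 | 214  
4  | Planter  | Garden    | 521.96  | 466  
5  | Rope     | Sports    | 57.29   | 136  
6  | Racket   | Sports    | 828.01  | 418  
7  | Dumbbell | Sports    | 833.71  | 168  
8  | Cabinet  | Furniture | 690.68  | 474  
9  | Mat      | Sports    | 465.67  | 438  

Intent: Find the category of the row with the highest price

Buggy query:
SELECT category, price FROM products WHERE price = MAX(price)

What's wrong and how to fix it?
Bug: MAX(price) is an aggregate and cannot be used directly in WHERE

Fix: Use a subquery: WHERE price = (SELECT MAX(price) FROM products)

Corrected query:
SELECT category, price FROM products WHERE price = (SELECT MAX(price) FROM products)

Result:
category  | price  
----------+--------
Furniture | 1433.23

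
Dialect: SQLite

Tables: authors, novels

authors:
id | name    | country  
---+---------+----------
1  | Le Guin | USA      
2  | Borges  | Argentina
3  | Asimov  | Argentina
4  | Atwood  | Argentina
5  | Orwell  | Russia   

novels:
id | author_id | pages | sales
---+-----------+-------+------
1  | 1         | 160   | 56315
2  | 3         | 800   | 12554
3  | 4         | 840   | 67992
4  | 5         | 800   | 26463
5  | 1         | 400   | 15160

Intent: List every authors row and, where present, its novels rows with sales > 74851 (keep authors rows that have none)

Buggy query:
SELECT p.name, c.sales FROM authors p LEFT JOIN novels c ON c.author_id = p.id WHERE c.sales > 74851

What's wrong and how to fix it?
Bug: Filtering c.sales in WHERE discards the NULL rows produced by LEFT JOIN, turning it into an inner join

Fix: Put 'c.sales > 74851' in the JOIN's ON clause instead of WHERE

Corrected query:
SELECT p.name, c.sales FROM authors p LEFT JOIN novels c ON c.author_id = p.id AND c.sales > 74851

Result:
name    | sales
--------+------
Le Guin | NULL 
Borges  | NULL 
Asimov  | NULL 
Atwood  | NULL 
Orwell  | NULL 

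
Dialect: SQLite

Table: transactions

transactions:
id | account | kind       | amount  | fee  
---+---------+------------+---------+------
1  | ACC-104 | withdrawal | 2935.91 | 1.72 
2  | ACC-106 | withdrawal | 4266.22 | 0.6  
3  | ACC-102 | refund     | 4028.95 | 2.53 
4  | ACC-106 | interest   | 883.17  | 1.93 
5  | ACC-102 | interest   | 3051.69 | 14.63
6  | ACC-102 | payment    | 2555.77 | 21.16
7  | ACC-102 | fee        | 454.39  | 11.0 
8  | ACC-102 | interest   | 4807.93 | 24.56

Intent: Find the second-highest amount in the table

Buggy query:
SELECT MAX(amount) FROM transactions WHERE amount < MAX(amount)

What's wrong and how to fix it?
Bug: MAX(amount) on the right of the comparison is an aggregate-in-WHERE error

Fix: Compute the overall MAX in a subquery, then take MAX of rows below it

Corrected query:
SELECT MAX(amount) FROM transactions WHERE amount < (SELECT MAX(amount) FROM transactions)

Result:
MAX(amount)
-----------
4266.22    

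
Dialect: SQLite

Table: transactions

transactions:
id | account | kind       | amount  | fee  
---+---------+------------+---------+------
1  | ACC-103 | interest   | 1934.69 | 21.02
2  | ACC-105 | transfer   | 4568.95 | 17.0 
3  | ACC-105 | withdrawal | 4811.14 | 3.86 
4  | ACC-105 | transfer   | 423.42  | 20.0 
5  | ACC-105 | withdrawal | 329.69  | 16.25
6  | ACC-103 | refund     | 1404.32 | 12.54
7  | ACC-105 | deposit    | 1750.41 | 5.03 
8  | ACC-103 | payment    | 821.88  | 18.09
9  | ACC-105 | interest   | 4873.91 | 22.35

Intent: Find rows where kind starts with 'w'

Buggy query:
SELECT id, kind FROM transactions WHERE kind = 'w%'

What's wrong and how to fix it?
Bug: Wildcards only work with LIKE; '=' treats '%' as a literal character

Fix: Replace '=' with LIKE so 'w%' is treated as a pattern

Corrected query:
SELECT id, kind FROM transactions WHERE kind LIKE 'w%'

Result:
id | kind      
---+-----------
3  | withdrawal
5  | withdrawal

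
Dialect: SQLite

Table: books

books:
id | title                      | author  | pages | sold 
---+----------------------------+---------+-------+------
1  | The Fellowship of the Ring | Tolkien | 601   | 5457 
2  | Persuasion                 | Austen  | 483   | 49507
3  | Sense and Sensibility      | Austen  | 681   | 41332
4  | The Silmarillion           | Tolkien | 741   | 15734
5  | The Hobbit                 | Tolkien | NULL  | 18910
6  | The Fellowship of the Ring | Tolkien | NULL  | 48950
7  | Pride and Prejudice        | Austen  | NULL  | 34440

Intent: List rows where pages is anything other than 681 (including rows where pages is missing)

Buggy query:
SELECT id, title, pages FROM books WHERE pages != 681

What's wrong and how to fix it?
Bug: Inequality against NULL is unknown, not true; rows with NULL are dropped

Fix: Add an explicit OR pages IS NULL to include the missing-value rows

Corrected query:
SELECT id, title, pages FROM books WHERE pages != 681 OR pages IS NULL

Result:
id | title                      | pages
---+----------------------------+------
1  | The Fellowship of the Ring | 601  
2  | Persuasion                 | 483  
4  | The Silmarillion           | 741  
5  | The Hobbit                 | NULL 
6  | The Fellowship of the Ring | NULL 
7  | Pride and Prejudice        | NULL 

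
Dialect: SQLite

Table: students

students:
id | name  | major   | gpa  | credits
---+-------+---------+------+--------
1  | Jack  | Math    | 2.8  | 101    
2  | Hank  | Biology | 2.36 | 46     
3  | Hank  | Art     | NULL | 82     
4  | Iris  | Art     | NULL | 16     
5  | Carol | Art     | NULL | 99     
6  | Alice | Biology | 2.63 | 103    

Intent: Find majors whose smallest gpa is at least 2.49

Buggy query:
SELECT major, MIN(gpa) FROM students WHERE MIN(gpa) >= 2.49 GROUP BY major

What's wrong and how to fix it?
Bug: Aggregates like MIN are computed per group after WHERE runs

Fix: Replace WHERE with HAVING after the GROUP BY

Corrected query:
SELECT major, MIN(gpa) FROM students GROUP BY major HAVING MIN(gpa) >= 2.49

Result:
major | MIN(gpa)
------+---------
Math  | 2.8     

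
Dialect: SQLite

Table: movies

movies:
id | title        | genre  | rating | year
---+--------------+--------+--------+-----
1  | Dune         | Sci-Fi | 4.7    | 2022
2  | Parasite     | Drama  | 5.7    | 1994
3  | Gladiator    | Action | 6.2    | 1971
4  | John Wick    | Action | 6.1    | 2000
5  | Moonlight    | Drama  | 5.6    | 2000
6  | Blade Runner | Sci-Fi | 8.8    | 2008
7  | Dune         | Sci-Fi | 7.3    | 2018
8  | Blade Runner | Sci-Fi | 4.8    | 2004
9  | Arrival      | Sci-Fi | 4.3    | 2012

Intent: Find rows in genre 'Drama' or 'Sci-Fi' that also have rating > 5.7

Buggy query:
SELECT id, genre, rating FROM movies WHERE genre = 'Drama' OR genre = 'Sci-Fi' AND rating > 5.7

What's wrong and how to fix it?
Bug: Without parentheses, AND is evaluated before OR, so the rating filter only applies to the 'Sci-Fi' branch

Fix: Group the OR with parentheses (or use IN), then AND the threshold

Corrected query:
SELECT id, genre, rating FROM movies WHERE (genre = 'Drama' OR genre = 'Sci-Fi') AND rating > 5.7

Result:
id | genre  | rating
---+--------+-------
6  | Sci-Fi | 8.8   
7  | Sci-Fi | 7.3   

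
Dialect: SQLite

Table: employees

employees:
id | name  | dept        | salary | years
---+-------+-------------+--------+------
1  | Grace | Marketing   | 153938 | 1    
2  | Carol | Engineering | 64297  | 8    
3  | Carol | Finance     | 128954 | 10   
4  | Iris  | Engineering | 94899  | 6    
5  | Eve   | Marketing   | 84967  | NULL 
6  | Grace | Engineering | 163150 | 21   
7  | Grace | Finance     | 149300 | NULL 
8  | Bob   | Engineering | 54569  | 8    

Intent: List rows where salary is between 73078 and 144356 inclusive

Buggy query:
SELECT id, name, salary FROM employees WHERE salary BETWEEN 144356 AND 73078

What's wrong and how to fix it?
Bug: The bounds are reversed; BETWEEN a AND b requires a <= b to match anything

Fix: Swap the bounds so the smaller value comes first

Corrected query:
SELECT id, name, salary FROM employees WHERE salary BETWEEN 73078 AND 144356

Result:
id | name  | salary
---+-------+-------
3  | Carol | 128954
4  | Iris  | 94899 
5  | Eve   | 84967 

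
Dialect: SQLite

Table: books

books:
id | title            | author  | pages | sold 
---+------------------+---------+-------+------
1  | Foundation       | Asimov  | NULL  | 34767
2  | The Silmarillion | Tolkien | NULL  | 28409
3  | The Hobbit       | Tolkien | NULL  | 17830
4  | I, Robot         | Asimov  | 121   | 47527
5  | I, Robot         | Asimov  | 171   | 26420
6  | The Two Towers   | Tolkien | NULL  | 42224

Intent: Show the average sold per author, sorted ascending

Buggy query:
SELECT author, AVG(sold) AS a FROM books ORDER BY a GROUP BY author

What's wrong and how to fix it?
Bug: GROUP BY must precede ORDER BY

Fix: Move ORDER BY to the end, after GROUP BY

Corrected query:
SELECT author, AVG(sold) AS a FROM books GROUP BY author ORDER BY a

Result:
author  | a           
--------+-------------
Tolkien | 29487.666667
Asimov  | 36238       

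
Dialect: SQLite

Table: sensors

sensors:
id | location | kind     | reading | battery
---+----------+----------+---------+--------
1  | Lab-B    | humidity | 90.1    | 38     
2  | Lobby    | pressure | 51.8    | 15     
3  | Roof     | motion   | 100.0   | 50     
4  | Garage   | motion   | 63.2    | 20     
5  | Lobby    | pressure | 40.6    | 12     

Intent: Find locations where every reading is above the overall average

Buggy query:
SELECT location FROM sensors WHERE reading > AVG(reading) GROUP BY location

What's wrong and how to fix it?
Bug: AVG() is an aggregate; it can't sit directly in WHERE

Fix: Compute the overall average in a scalar subquery and compare each group's MIN against it in HAVING

Corrected query:
SELECT location FROM sensors GROUP BY location HAVING MIN(reading) > (SELECT AVG(reading) FROM sensors)

Result:
location
--------
Lab-B   
Roof    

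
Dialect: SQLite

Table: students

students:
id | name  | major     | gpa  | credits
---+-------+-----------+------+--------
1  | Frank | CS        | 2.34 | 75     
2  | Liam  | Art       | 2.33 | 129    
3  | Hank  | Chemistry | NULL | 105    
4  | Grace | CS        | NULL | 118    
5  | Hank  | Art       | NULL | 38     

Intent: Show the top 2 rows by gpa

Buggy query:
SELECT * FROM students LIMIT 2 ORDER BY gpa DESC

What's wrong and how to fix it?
Bug: LIMIT must come after ORDER BY

Fix: Sort with ORDER BY, then apply LIMIT

Corrected query:
SELECT * FROM students ORDER BY gpa DESC LIMIT 2

Result:
id | name  | major | gpa  | credits
---+-------+-------+------+--------
1  | Frank | CS    | 2.34 | 75     
2  | Liam  | Art   | 2.33 | 129    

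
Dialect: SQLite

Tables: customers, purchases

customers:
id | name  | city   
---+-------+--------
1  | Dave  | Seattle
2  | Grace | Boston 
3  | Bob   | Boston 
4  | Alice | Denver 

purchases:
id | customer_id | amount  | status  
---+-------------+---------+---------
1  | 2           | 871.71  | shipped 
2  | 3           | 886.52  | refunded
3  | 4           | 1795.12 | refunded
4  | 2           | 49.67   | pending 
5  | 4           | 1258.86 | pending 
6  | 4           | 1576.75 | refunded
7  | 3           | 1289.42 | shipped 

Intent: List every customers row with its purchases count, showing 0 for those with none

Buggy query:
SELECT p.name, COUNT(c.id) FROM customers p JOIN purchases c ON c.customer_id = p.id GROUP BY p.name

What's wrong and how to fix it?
Bug: INNER JOIN drops customers rows that have no matching purchases rows

Fix: Switch to LEFT JOIN to retain unmatched parent rows

Corrected query:
SELECT p.name, COUNT(c.id) FROM customers p LEFT JOIN purchases c ON c.customer_id = p.id GROUP BY p.name

Result:
name  | COUNT(c.id)
------+------------
Alice | 3          
Bob   | 2          
Dave  | 0          
Grace | 2          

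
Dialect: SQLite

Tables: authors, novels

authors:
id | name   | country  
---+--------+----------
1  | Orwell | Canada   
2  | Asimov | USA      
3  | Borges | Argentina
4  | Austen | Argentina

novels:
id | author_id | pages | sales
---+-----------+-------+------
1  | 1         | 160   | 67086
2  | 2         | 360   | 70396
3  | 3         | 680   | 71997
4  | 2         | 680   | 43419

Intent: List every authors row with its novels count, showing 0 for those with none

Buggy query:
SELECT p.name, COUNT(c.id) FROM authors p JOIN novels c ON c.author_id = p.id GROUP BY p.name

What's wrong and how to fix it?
Bug: An inner join excludes parents with zero children

Fix: Use LEFT JOIN so parents without children still appear (COUNT(c.id) gives 0)

Corrected query:
SELECT p.name, COUNT(c.id) FROM authors p LEFT JOIN novels c ON c.author_id = p.id GROUP BY p.name

Result:
name   | COUNT(c.id)
-------+------------
Asimov | 2          
Austen | 0          
Borges | 1          
Orwell | 1          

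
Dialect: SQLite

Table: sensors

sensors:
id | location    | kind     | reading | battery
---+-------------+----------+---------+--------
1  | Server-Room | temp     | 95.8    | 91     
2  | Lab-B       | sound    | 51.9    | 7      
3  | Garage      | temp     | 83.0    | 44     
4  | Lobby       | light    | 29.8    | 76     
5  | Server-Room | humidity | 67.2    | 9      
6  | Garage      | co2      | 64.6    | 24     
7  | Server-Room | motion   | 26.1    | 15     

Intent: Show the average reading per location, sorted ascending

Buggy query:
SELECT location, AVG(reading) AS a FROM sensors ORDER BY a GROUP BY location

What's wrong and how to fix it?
Bug: GROUP BY must precede ORDER BY

Fix: Move ORDER BY to the end, after GROUP BY

Corrected query:
SELECT location, AVG(reading) AS a FROM sensors GROUP BY location ORDER BY a

Result:
location    | a        
------------+----------
Lobby       | 29.8     
Lab-B       | 51.9     
Server-Room | 63.033333
Garage      | 73.8     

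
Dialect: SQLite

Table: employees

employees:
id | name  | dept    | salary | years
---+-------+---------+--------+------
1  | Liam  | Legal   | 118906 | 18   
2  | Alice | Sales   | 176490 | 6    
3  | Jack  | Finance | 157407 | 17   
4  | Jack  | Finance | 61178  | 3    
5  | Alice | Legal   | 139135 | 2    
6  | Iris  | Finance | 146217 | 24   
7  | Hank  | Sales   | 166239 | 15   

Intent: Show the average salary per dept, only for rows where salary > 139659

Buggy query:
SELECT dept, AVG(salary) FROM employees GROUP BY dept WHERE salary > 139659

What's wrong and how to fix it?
Bug: Row-level WHERE must come before GROUP BY in the clause order

Fix: Move the WHERE clause before GROUP BY

Corrected query:
SELECT dept, AVG(salary) FROM employees WHERE salary > 139659 GROUP BY dept

Result:
dept    | AVG(salary)
--------+------------
Finance | 151812     
Sales   | 171364.5   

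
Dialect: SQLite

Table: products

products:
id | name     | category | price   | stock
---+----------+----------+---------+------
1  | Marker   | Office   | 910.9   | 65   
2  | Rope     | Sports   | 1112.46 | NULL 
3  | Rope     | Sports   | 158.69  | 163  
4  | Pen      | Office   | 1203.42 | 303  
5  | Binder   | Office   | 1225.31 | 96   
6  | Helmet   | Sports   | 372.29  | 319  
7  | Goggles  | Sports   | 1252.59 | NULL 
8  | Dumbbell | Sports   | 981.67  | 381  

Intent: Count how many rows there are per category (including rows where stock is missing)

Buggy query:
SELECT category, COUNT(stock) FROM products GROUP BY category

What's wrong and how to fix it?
Bug: COUNT(stock) skips NULLs, so groups with missing stock are undercounted

Fix: Use COUNT(*) to count all rows regardless of NULL

Corrected query:
SELECT category, COUNT(*) FROM products GROUP BY category

Result:
category | COUNT(*)
---------+---------
Office   | 3       
Sports   | 5       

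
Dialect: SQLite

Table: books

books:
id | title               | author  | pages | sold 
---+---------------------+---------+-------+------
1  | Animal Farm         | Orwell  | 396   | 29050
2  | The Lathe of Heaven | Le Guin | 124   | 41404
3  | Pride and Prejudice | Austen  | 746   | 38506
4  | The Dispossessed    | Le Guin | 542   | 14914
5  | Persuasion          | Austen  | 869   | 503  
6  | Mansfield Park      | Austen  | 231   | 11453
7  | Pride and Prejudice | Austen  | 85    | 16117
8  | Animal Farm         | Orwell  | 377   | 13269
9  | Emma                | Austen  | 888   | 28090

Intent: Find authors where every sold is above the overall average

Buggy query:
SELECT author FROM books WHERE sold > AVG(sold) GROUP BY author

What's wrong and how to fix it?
Bug: AVG() is an aggregate; it can't sit directly in WHERE

Fix: Use a subquery for AVG and a HAVING MIN(...) filter so the condition holds for every row in the group

Corrected query:
SELECT author FROM books GROUP BY author HAVING MIN(sold) > (SELECT AVG(sold) FROM books)

Result:
(no rows)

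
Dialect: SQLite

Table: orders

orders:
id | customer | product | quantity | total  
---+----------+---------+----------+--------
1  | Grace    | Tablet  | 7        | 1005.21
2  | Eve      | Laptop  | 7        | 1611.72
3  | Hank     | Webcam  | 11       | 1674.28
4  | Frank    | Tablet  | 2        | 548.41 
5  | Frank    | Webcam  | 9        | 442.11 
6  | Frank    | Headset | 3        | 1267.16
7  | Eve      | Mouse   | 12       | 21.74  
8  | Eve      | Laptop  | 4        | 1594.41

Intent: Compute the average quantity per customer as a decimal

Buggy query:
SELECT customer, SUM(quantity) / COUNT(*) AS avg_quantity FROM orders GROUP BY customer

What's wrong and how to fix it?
Bug: SUM(quantity) and COUNT(*) are both integers; the division truncates the fractional part

Fix: Multiply by 1.0 (or CAST to REAL) to force floating-point division

Corrected query:
SELECT customer, SUM(quantity) * 1.0 / COUNT(*) AS avg_quantity FROM orders GROUP BY customer

Result:
customer | avg_quantity
---------+-------------
Eve      | 7.666667    
Frank    | 4.666667    
Grace    | 7           
Hank     | 11          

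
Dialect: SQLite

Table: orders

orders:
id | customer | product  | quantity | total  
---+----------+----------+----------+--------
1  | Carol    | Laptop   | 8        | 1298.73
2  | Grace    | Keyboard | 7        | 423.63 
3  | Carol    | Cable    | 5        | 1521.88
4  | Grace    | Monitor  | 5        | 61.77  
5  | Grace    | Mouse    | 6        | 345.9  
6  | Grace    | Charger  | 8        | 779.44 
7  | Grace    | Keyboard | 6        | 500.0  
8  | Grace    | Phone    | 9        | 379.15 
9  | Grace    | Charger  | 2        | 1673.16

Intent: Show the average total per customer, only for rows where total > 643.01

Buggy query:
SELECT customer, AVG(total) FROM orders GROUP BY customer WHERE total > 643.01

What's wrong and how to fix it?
Bug: Row-level WHERE must come before GROUP BY in the clause order

Fix: Move the WHERE clause before GROUP BY

Corrected query:
SELECT customer, AVG(total) FROM orders WHERE total > 643.01 GROUP BY customer

Result:
customer | AVG(total)
---------+-----------
Carol    | 1410.305  
Grace    | 1226.3    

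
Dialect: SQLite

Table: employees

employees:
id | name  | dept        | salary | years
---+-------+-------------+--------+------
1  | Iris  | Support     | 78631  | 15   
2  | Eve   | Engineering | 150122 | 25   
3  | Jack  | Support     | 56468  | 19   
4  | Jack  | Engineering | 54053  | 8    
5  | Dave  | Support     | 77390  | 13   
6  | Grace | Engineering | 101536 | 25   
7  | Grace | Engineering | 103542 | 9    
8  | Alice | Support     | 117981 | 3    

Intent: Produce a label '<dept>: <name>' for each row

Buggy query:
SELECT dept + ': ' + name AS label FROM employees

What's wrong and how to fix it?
Bug: '+' is numeric addition; on text columns SQLite converts them to 0 instead of concatenating

Fix: Replace + with || to concatenate text

Corrected query:
SELECT dept || ': ' || name AS label FROM employees

Result:
label             
------------------
Support: Iris     
Engineering: Eve  
Support: Jack     
Engineering: Jack 
Support: Dave     
Engineering: Grace
Engineering: Grace
Support: Alice    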